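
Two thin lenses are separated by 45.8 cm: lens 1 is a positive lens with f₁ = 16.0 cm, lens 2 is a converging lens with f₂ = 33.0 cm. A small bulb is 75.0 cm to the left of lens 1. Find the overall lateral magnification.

m = -1.19

Lens 1: 1/d_i1 = 1/(16.0) − 1/(75.0) = 0.04917, so d_i1 = 20.34 cm; m₁ = −d_i1/d_o1 = -0.2712.
d_o2 = 45.8 − (20.34) = 25.46 cm.
Lens 2: 1/d_i2 = 1/(33.0) − 1/(25.46) = -0.008974, so d_i2 = -111.4 cm; m₂ = −d_i2/d_o2 = +4.377.
m = m₁·m₂ = (-0.2712)(+4.377) = -1.19.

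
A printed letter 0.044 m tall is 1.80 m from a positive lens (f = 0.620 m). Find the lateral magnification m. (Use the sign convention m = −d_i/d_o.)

m = -0.525

1/d_i = 1/f − 1/d_o = 1/(0.6200) − 1/(1.80) = 1.057, so d_i = 0.9458 m.
m = −d_i/d_o = −(0.9458)/(1.80) = -0.525.
The image is real, inverted and reduced, on the far side of the lens.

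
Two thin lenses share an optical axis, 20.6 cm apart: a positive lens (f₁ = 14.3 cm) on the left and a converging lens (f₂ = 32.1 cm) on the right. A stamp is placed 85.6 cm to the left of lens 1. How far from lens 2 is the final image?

3.84 cm

Lens 1: 1/d_i1 = 1/f₁ − 1/d_o1 = 1/(14.3) − 1/(85.6) = 0.05825, so d_i1 = 17.17 cm.
The intermediate image is 17.17 cm to the right of lens 1, which is 20.6 − (17.17) = 3.430 cm to the left of lens 2, so d_o2 = +3.430 cm.
Lens 2: 1/d_i2 = 1/f₂ − 1/d_o2 = 1/(32.1) − 1/(3.430) = -0.2604, so d_i2 = -3.84 cm.
The final image is virtual, 3.84 cm to the left of lens 2 (overall magnification ≈ -0.22).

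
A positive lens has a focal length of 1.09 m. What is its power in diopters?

P = +0.917 D

P = 1/f = 1/(1.09 m) = +0.917 D.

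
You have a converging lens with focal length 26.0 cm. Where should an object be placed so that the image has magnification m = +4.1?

19.7 cm

m = −d_i/d_o ⇒ d_i = −m·d_o.
1/f = 1/d_o + 1/d_i = 1/d_o − 1/(m·d_o) = (1 − 1/m)/d_o, so d_o = f(1 − 1/m) = (26.00)(1 − 1/(+4.1)) = 19.7 cm.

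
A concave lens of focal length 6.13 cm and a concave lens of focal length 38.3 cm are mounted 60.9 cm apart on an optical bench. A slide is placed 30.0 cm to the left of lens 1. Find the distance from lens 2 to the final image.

Lens 1 is diverging, so f₁ = −6.13 cm.
Lens 1: 1/d_i1 = 1/f₁ − 1/d_o1 = 1/(-6.13) − 1/(30.0) = -0.1965, so d_i1 = -5.090 cm.
The intermediate image is 5.090 cm to the left of lens 1 (virtual), which is 60.9 − (-5.090) = 65.99 cm to the left of lens 2, so d_o2 = +65.99 cm.
Lens 2 is diverging, so f₂ = −38.3 cm.
Lens 2: 1/d_i2 = 1/f₂ − 1/d_o2 = 1/(-38.3) − 1/(65.99) = -0.04126, so d_i2 = -24.2 cm.
The final image is virtual, 24.2 cm to the left of lens 2 (overall magnification ≈ 0.062).

24.2 cm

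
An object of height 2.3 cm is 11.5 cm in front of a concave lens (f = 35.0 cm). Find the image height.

1.73 cm

For a concave lens, f = -35.0 cm.
1/d_i = 1/f − 1/d_o = 1/(-35.00) − 1/(11.5) = -0.1155, so d_i = -8.656 cm.
m = −d_i/d_o = +0.7527.
|h_i| = |m|·h_o = 0.7527 × 2.3 = 1.73 cm. The image is virtual, upright and reduced, on the same side as the object.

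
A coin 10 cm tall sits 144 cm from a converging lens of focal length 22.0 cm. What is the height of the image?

1/d_i = 1/f − 1/d_o = 1/(22.00) − 1/(144) = 0.03851, so d_i = 25.97 cm.
m = −d_i/d_o = -0.1803.
|h_i| = |m|·h_o = 0.1803 × 10 = 1.80 cm. The image is real, inverted and reduced, on the far side of the lens.

1.80 cm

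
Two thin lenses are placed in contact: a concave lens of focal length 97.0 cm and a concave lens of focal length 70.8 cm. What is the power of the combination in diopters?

P₁ = 1/f₁ = 1/(-0.970 m) = -1.031 D; P₂ = 1/f₂ = 1/(-0.708 m) = -1.412 D.
For thin lenses in contact, P = P₁ + P₂ = (-1.031) + (-1.412) = -2.44 D.

P = -2.44 D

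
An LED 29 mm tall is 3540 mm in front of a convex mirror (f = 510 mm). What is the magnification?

m = +0.126

For a convex mirror, f = -510 mm.
1/d_i = 1/f − 1/d_o = 1/(-510.0) − 1/(3540) = -0.002243, so d_i = -445.8 mm.
m = −d_i/d_o = −(-445.8)/(3540) = +0.126.
The image is virtual, upright and reduced, behind the mirror.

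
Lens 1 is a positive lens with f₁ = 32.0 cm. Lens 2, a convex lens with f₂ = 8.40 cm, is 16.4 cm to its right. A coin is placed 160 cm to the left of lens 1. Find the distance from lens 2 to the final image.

6.20 cm

Lens 1: 1/d_i1 = 1/f₁ − 1/d_o1 = 1/(32.0) − 1/(160) = 0.02500, so d_i1 = 40.00 cm.
The intermediate image is 40.00 cm to the right of lens 1, which lies 23.60 cm to the right of lens 2 — a virtual object — so d_o2 = −23.60 cm.
Lens 2: 1/d_i2 = 1/f₂ − 1/d_o2 = 1/(8.40) − 1/(-23.60) = 0.1614, so d_i2 = 6.20 cm.
The final image is real, 6.20 cm to the right of lens 2 (overall magnification ≈ -0.066).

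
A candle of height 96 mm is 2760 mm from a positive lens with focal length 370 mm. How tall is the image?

14.9 mm

1/d_i = 1/f − 1/d_o = 1/(370.0) − 1/(2760) = 0.002340, so d_i = 427.3 mm.
m = −d_i/d_o = -0.1548.
|h_i| = |m|·h_o = 0.1548 × 96 = 14.9 mm. The image is real, inverted and reduced, on the far side of the lens.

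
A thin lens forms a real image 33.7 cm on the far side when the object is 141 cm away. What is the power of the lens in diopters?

d_i = +33.7 cm.
1/f = 1/d_o + 1/d_i = 1/(141) + 1/(33.7) = 0.03677 cm⁻¹.
f = 27.20 cm = 0.2720 m, so P = 1/f = +3.68 D.

P = +3.68 D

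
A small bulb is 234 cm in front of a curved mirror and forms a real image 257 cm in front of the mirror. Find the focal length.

Real image ⇒ d_i = +257 cm.
1/f = 1/d_o + 1/d_i = 1/(234) + 1/(257) = 0.008165, so f = 122 cm.
Since f is positive, the curved mirror is concave.

f = 122 cm (concave)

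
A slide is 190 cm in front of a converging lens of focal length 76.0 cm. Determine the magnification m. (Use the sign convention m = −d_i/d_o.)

m = -0.667

1/d_i = 1/f − 1/d_o = 1/(76.00) − 1/(190) = 0.007895, so d_i = 126.7 cm.
m = −d_i/d_o = −(126.7)/(190) = -0.667.
The image is real, inverted and reduced, on the far side of the lens.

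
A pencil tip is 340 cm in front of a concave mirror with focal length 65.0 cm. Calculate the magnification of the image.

m = -0.236

1/d_i = 1/f − 1/d_o = 1/(65.00) − 1/(340) = 0.01244, so d_i = 80.36 cm.
m = −d_i/d_o = −(80.36)/(340) = -0.236.
The image is real, inverted and reduced, in front of the mirror.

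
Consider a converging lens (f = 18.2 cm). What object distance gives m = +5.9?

15.1 cm

m = −d_i/d_o ⇒ d_i = −m·d_o.
1/f = 1/d_o + 1/d_i = 1/d_o − 1/(m·d_o) = (1 − 1/m)/d_o, so d_o = f(1 − 1/m) = (18.20)(1 − 1/(+5.9)) = 15.1 cm.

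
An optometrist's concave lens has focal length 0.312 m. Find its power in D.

P = -3.21 D

For a concave lens, f = −0.312 m.
P = 1/f = 1/(-0.312 m) = -3.21 D.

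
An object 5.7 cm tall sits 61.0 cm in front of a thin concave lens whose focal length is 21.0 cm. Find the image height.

For a concave lens, f = -21.0 cm.
1/d_i = 1/f − 1/d_o = 1/(-21.00) − 1/(61.0) = -0.06401, so d_i = -15.62 cm.
m = −d_i/d_o = +0.2561.
|h_i| = |m|·h_o = 0.2561 × 5.7 = 1.46 cm. The image is virtual, upright and reduced, on the same side as the object.

1.46 cm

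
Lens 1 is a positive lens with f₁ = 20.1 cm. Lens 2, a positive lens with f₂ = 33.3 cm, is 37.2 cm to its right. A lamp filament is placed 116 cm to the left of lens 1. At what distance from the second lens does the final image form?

Lens 1: 1/d_i1 = 1/f₁ − 1/d_o1 = 1/(20.1) − 1/(116) = 0.04113, so d_i1 = 24.31 cm.
The intermediate image is 24.31 cm to the right of lens 1, which is 37.2 − (24.31) = 12.89 cm to the left of lens 2, so d_o2 = +12.89 cm.
Lens 2: 1/d_i2 = 1/f₂ − 1/d_o2 = 1/(33.3) − 1/(12.89) = -0.04755, so d_i2 = -21.0 cm.
The final image is virtual, 21.0 cm to the left of lens 2 (overall magnification ≈ -0.34).

21.0 cm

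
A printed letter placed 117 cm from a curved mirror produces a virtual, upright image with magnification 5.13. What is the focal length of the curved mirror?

m = −d_i/d_o ⇒ d_i = −m·d_o = −(+5.13)·(117) = -600.2 cm.
1/f = 1/d_o + 1/d_i = 1/(117) + 1/(-600.2) = 0.006881, so f = 145 cm.
Since f is positive, the curved mirror is concave.

f = 145 cm (concave)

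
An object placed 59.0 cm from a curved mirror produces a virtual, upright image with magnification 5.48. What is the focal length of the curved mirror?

m = −d_i/d_o ⇒ d_i = −m·d_o = −(+5.48)·(59.0) = -323.3 cm.
1/f = 1/d_o + 1/d_i = 1/(59.0) + 1/(-323.3) = 0.01386, so f = 72.2 cm.
Since f is positive, the curved mirror is concave.

f = 72.2 cm (concave)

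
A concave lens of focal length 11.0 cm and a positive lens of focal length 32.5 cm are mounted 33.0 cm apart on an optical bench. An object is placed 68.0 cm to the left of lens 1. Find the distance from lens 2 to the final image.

Lens 1 is diverging, so f₁ = −11.0 cm.
Lens 1: 1/d_i1 = 1/f₁ − 1/d_o1 = 1/(-11.0) − 1/(68.0) = -0.1056, so d_i1 = -9.468 cm.
The intermediate image is 9.468 cm to the left of lens 1 (virtual), which is 33.0 − (-9.468) = 42.47 cm to the left of lens 2, so d_o2 = +42.47 cm.
Lens 2: 1/d_i2 = 1/f₂ − 1/d_o2 = 1/(32.5) − 1/(42.47) = 0.007223, so d_i2 = 138 cm.
The final image is real, 138 cm to the right of lens 2 (overall magnification ≈ -0.45).

138 cm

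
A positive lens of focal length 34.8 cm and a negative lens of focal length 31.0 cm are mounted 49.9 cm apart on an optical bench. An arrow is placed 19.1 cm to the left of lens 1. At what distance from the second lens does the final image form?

23.2 cm

Lens 1: 1/d_i1 = 1/f₁ − 1/d_o1 = 1/(34.8) − 1/(19.1) = -0.02362, so d_i1 = -42.34 cm.
The intermediate image is 42.34 cm to the left of lens 1 (virtual), which is 49.9 − (-42.34) = 92.24 cm to the left of lens 2, so d_o2 = +92.24 cm.
Lens 2 is diverging, so f₂ = −31.0 cm.
Lens 2: 1/d_i2 = 1/f₂ − 1/d_o2 = 1/(-31.0) − 1/(92.24) = -0.04310, so d_i2 = -23.2 cm.
The final image is virtual, 23.2 cm to the left of lens 2 (overall magnification ≈ 0.56).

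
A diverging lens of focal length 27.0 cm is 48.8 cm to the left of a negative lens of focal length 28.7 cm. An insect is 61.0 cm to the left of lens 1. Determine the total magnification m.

m = +0.0915

f₁ = −27.0 cm (diverging).
Lens 1: 1/d_i1 = 1/(-27.0) − 1/(61.0) = -0.05343, so d_i1 = -18.72 cm; m₁ = −d_i1/d_o1 = +0.3069.
d_o2 = 48.8 − (-18.72) = 67.52 cm.
f₂ = −28.7 cm (diverging).
Lens 2: 1/d_i2 = 1/(-28.7) − 1/(67.52) = -0.04965, so d_i2 = -20.14 cm; m₂ = −d_i2/d_o2 = +0.2983.
m = m₁·m₂ = (+0.3069)(+0.2983) = +0.0915.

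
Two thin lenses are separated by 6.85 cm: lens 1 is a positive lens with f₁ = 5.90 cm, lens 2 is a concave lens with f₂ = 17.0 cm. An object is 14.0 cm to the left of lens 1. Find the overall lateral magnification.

m = -0.907

Lens 1: 1/d_i1 = 1/(5.90) − 1/(14.0) = 0.09806, so d_i1 = 10.20 cm; m₁ = −d_i1/d_o1 = -0.7286.
d_o2 = 6.85 − (10.20) = -3.350 cm (virtual object).
f₂ = −17.0 cm (diverging).
Lens 2: 1/d_i2 = 1/(-17.0) − 1/(-3.350) = 0.2397, so d_i2 = 4.172 cm; m₂ = −d_i2/d_o2 = +1.245.
m = m₁·m₂ = (-0.7286)(+1.245) = -0.907.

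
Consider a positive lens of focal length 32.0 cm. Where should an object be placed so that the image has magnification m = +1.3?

m = −d_i/d_o ⇒ d_i = −m·d_o.
1/f = 1/d_o + 1/d_i = 1/d_o − 1/(m·d_o) = (1 − 1/m)/d_o, so d_o = f(1 − 1/m) = (32.00)(1 − 1/(+1.3)) = 7.38 cm.

7.38 cm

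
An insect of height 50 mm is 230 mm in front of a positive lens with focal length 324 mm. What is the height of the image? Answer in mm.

1/d_i = 1/f − 1/d_o = 1/(324.0) − 1/(230) = -0.001261, so d_i = -792.8 mm.
m = −d_i/d_o = +3.447.
|h_i| = |m|·h_o = 3.447 × 50 = 172 mm. The image is virtual, upright and enlarged, on the same side as the object.

172 mm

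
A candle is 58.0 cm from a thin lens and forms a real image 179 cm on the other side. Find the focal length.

Real image ⇒ d_i = +179 cm.
1/f = 1/d_o + 1/d_i = 1/(58.0) + 1/(179) = 0.02283, so f = 43.8 cm.
Since f is positive, the thin lens is converging.

f = 43.8 cm (converging)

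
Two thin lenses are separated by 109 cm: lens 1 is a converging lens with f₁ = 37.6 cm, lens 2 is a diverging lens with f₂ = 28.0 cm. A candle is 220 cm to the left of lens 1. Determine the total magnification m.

m = -0.0630

Lens 1: 1/d_i1 = 1/(37.6) − 1/(220) = 0.02205, so d_i1 = 45.35 cm; m₁ = −d_i1/d_o1 = -0.2061.
d_o2 = 109 − (45.35) = 63.65 cm.
f₂ = −28.0 cm (diverging).
Lens 2: 1/d_i2 = 1/(-28.0) − 1/(63.65) = -0.05143, so d_i2 = -19.45 cm; m₂ = −d_i2/d_o2 = +0.3055.
m = m₁·m₂ = (-0.2061)(+0.3055) = -0.0630.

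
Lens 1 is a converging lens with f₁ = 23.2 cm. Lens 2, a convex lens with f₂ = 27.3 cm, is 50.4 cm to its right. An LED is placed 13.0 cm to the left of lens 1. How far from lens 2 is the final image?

Lens 1: 1/d_i1 = 1/f₁ − 1/d_o1 = 1/(23.2) − 1/(13.0) = -0.03382, so d_i1 = -29.57 cm.
The intermediate image is 29.57 cm to the left of lens 1 (virtual), which is 50.4 − (-29.57) = 79.97 cm to the left of lens 2, so d_o2 = +79.97 cm.
Lens 2: 1/d_i2 = 1/f₂ − 1/d_o2 = 1/(27.3) − 1/(79.97) = 0.02413, so d_i2 = 41.5 cm.
The final image is real, 41.5 cm to the right of lens 2 (overall magnification ≈ -1.2).

41.5 cm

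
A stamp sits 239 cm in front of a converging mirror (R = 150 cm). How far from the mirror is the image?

f = R/2 = 150/2 = 75.00 cm.
Mirror equation: 1/v = 1/f − 1/u = 1/(75.00) − 1/(239) = 0.01333 − 0.004184 = 0.009149, so v = 109 cm.
The image is real, inverted and reduced, in front of the mirror.

109 cm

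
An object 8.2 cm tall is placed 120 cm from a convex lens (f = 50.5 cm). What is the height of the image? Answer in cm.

5.96 cm

1/d_i = 1/f − 1/d_o = 1/(50.50) − 1/(120) = 0.01147, so d_i = 87.19 cm.
m = −d_i/d_o = -0.7266.
|h_i| = |m|·h_o = 0.7266 × 8.2 = 5.96 cm. The image is real, inverted and reduced, on the far side of the lens.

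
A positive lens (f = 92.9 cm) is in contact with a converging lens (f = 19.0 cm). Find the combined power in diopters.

P = +6.34 D

P₁ = 1/f₁ = 1/(0.929 m) = +1.076 D; P₂ = 1/f₂ = 1/(0.190 m) = +5.263 D.
For thin lenses in contact, P = P₁ + P₂ = (+1.076) + (+5.263) = +6.34 D.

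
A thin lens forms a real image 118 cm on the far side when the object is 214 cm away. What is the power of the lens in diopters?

P = +1.31 D

d_i = +118 cm.
1/f = 1/d_o + 1/d_i = 1/(214) + 1/(118) = 0.01315 cm⁻¹.
f = 76.06 cm = 0.7606 m, so P = 1/f = +1.31 D.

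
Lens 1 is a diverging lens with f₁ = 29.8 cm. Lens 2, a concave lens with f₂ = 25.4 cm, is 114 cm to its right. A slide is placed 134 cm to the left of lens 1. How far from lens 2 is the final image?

Lens 1 is diverging, so f₁ = −29.8 cm.
Lens 1: 1/d_i1 = 1/f₁ − 1/d_o1 = 1/(-29.8) − 1/(134) = -0.04102, so d_i1 = -24.38 cm.
The intermediate image is 24.38 cm to the left of lens 1 (virtual), which is 114 − (-24.38) = 138.4 cm to the left of lens 2, so d_o2 = +138.4 cm.
Lens 2 is diverging, so f₂ = −25.4 cm.
Lens 2: 1/d_i2 = 1/f₂ − 1/d_o2 = 1/(-25.4) − 1/(138.4) = -0.04660, so d_i2 = -21.5 cm.
The final image is virtual, 21.5 cm to the left of lens 2 (overall magnification ≈ 0.028).

21.5 cm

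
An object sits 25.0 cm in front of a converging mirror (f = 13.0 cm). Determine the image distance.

27.1 cm

Mirror equation: 1/s_i = 1/f − 1/s_o = 1/(13.00) − 1/(25.0) = 0.07692 − 0.04000 = 0.03692, so s_i = 27.1 cm.
The image is real, inverted and enlarged, in front of the mirror.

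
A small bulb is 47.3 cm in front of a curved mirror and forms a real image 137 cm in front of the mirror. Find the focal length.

f = 35.2 cm (concave)

Real image ⇒ d_i = +137 cm.
1/f = 1/d_o + 1/d_i = 1/(47.3) + 1/(137) = 0.02844, so f = 35.2 cm.
Since f is positive, the curved mirror is concave.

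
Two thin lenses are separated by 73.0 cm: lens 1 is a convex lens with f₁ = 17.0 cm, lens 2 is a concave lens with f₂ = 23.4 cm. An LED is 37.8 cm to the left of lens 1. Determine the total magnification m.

Lens 1: 1/d_i1 = 1/(17.0) − 1/(37.8) = 0.03237, so d_i1 = 30.89 cm; m₁ = −d_i1/d_o1 = -0.8172.
d_o2 = 73.0 − (30.89) = 42.11 cm.
f₂ = −23.4 cm (diverging).
Lens 2: 1/d_i2 = 1/(-23.4) − 1/(42.11) = -0.06648, so d_i2 = -15.04 cm; m₂ = −d_i2/d_o2 = +0.3572.
m = m₁·m₂ = (-0.8172)(+0.3572) = -0.292.

m = -0.292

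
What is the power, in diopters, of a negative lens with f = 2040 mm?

P = -0.490 D

For a negative lens, f = −2040 mm.
f = -204 cm = -2.04 m.
P = 1/f = 1/(-2.04 m) = -0.490 D.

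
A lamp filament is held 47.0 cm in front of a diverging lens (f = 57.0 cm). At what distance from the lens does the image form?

25.8 cm

For a diverging lens, f = -57.0 cm.
Lens equation: 1/d_i = 1/f − 1/d_o = 1/(-57.00) − 1/(47.0) = -0.01754 − 0.02128 = -0.03882, so d_i = -25.8 cm.
The image is virtual, upright and reduced, on the same side as the object.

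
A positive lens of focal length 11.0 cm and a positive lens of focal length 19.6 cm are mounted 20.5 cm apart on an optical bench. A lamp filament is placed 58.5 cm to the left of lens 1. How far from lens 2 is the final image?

10.8 cm

Lens 1: 1/d_i1 = 1/f₁ − 1/d_o1 = 1/(11.0) − 1/(58.5) = 0.07382, so d_i1 = 13.55 cm.
The intermediate image is 13.55 cm to the right of lens 1, which is 20.5 − (13.55) = 6.950 cm to the left of lens 2, so d_o2 = +6.950 cm.
Lens 2: 1/d_i2 = 1/f₂ − 1/d_o2 = 1/(19.6) − 1/(6.950) = -0.09286, so d_i2 = -10.8 cm.
The final image is virtual, 10.8 cm to the left of lens 2 (overall magnification ≈ -0.36).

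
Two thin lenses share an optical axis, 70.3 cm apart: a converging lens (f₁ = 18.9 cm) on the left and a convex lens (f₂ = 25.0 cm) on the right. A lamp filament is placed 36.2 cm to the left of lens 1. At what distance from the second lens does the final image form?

134 cm

Lens 1: 1/d_i1 = 1/f₁ − 1/d_o1 = 1/(18.9) − 1/(36.2) = 0.02529, so d_i1 = 39.55 cm.
The intermediate image is 39.55 cm to the right of lens 1, which is 70.3 − (39.55) = 30.75 cm to the left of lens 2, so d_o2 = +30.75 cm.
Lens 2: 1/d_i2 = 1/f₂ − 1/d_o2 = 1/(25.0) − 1/(30.75) = 0.007480, so d_i2 = 134 cm.
The final image is real, 134 cm to the right of lens 2 (overall magnification ≈ 4.7).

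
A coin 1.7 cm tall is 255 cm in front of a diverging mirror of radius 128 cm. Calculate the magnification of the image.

m = +0.201

f = R/2 = 128/2 = 64.00 cm; for a diverging mirror, f = -64.00 cm.
1/d_i = 1/f − 1/d_o = 1/(-64.00) − 1/(255) = -0.01955, so d_i = -51.16 cm.
m = −d_i/d_o = −(-51.16)/(255) = +0.201.
The image is virtual, upright and reduced, behind the mirror.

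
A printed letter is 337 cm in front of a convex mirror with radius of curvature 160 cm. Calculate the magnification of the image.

f = R/2 = 160/2 = 80.00 cm; for a convex mirror, f = -80.00 cm.
1/d_i = 1/f − 1/d_o = 1/(-80.00) − 1/(337) = -0.01547, so d_i = -64.65 cm.
m = −d_i/d_o = −(-64.65)/(337) = +0.192.
The image is virtual, upright and reduced, behind the mirror.

m = +0.192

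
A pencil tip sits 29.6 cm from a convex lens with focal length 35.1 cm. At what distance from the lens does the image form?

189 cm

Lens equation: 1/q = 1/f − 1/p = 1/(35.10) − 1/(29.6) = 0.02849 − 0.03378 = -0.005294, so q = -189 cm.
The image is virtual, upright and enlarged, on the same side as the object.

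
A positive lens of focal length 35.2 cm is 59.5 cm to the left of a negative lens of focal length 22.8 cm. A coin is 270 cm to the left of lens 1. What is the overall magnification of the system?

m = -0.0817

Lens 1: 1/d_i1 = 1/(35.2) − 1/(270) = 0.02471, so d_i1 = 40.48 cm; m₁ = −d_i1/d_o1 = -0.1499.
d_o2 = 59.5 − (40.48) = 19.02 cm.
f₂ = −22.8 cm (diverging).
Lens 2: 1/d_i2 = 1/(-22.8) − 1/(19.02) = -0.09644, so d_i2 = -10.37 cm; m₂ = −d_i2/d_o2 = +0.5452.
m = m₁·m₂ = (-0.1499)(+0.5452) = -0.0817.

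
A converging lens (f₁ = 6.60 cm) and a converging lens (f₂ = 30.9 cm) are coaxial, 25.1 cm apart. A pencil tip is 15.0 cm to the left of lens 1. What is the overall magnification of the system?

m = -1.38

Lens 1: 1/d_i1 = 1/(6.60) − 1/(15.0) = 0.08485, so d_i1 = 11.79 cm; m₁ = −d_i1/d_o1 = -0.7860.
d_o2 = 25.1 − (11.79) = 13.31 cm.
Lens 2: 1/d_i2 = 1/(30.9) − 1/(13.31) = -0.04277, so d_i2 = -23.38 cm; m₂ = −d_i2/d_o2 = +1.757.
m = m₁·m₂ = (-0.7860)(+1.757) = -1.38.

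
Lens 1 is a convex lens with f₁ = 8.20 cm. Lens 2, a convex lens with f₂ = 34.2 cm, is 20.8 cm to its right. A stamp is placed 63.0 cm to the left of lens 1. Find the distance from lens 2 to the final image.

Lens 1: 1/d_i1 = 1/f₁ − 1/d_o1 = 1/(8.20) − 1/(63.0) = 0.1061, so d_i1 = 9.427 cm.
The intermediate image is 9.427 cm to the right of lens 1, which is 20.8 − (9.427) = 11.37 cm to the left of lens 2, so d_o2 = +11.37 cm.
Lens 2: 1/d_i2 = 1/f₂ − 1/d_o2 = 1/(34.2) − 1/(11.37) = -0.05871, so d_i2 = -17.0 cm.
The final image is virtual, 17.0 cm to the left of lens 2 (overall magnification ≈ -0.22).

17.0 cm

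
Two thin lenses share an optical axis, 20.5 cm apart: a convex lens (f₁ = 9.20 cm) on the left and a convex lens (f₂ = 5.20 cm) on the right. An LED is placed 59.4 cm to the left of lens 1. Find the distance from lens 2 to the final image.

Lens 1: 1/d_i1 = 1/f₁ − 1/d_o1 = 1/(9.20) − 1/(59.4) = 0.09186, so d_i1 = 10.89 cm.
The intermediate image is 10.89 cm to the right of lens 1, which is 20.5 − (10.89) = 9.610 cm to the left of lens 2, so d_o2 = +9.610 cm.
Lens 2: 1/d_i2 = 1/f₂ − 1/d_o2 = 1/(5.20) − 1/(9.610) = 0.08825, so d_i2 = 11.3 cm.
The final image is real, 11.3 cm to the right of lens 2 (overall magnification ≈ 0.22).

11.3 cm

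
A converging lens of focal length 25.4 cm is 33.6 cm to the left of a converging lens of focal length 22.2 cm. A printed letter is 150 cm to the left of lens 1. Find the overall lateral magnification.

m = -0.236

Lens 1: 1/d_i1 = 1/(25.4) − 1/(150) = 0.03270, so d_i1 = 30.58 cm; m₁ = −d_i1/d_o1 = -0.2039.
d_o2 = 33.6 − (30.58) = 3.020 cm.
Lens 2: 1/d_i2 = 1/(22.2) − 1/(3.020) = -0.2861, so d_i2 = -3.496 cm; m₂ = −d_i2/d_o2 = +1.157.
m = m₁·m₂ = (-0.2039)(+1.157) = -0.236.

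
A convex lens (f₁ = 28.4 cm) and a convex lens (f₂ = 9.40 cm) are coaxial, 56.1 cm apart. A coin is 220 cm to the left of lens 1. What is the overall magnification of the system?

m = +0.0989

Lens 1: 1/d_i1 = 1/(28.4) − 1/(220) = 0.03067, so d_i1 = 32.61 cm; m₁ = −d_i1/d_o1 = -0.1482.
d_o2 = 56.1 − (32.61) = 23.49 cm.
Lens 2: 1/d_i2 = 1/(9.40) − 1/(23.49) = 0.06381, so d_i2 = 15.67 cm; m₂ = −d_i2/d_o2 = -0.6671.
m = m₁·m₂ = (-0.1482)(-0.6671) = +0.0989.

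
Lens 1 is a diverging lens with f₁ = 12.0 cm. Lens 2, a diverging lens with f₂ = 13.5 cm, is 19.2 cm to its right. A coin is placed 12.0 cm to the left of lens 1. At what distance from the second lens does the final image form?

8.79 cm

Lens 1 is diverging, so f₁ = −12.0 cm.
Lens 1: 1/d_i1 = 1/f₁ − 1/d_o1 = 1/(-12.0) − 1/(12.0) = -0.1667, so d_i1 = -6.000 cm.
The intermediate image is 6.000 cm to the left of lens 1 (virtual), which is 19.2 − (-6.000) = 25.20 cm to the left of lens 2, so d_o2 = +25.20 cm.
Lens 2 is diverging, so f₂ = −13.5 cm.
Lens 2: 1/d_i2 = 1/f₂ − 1/d_o2 = 1/(-13.5) − 1/(25.20) = -0.1138, so d_i2 = -8.79 cm.
The final image is virtual, 8.79 cm to the left of lens 2 (overall magnification ≈ 0.17).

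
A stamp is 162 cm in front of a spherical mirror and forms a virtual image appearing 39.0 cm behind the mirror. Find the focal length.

Virtual image ⇒ d_i = −39.0 cm.
1/f = 1/d_o + 1/d_i = 1/(162) + 1/(-39.0) = -0.01947, so f = -51.4 cm.
Since f is negative, the spherical mirror is convex.

f = -51.4 cm (convex)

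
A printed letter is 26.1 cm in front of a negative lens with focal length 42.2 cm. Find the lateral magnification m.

For a negative lens, f = -42.2 cm.
1/d_i = 1/f − 1/d_o = 1/(-42.20) − 1/(26.1) = -0.06201, so d_i = -16.13 cm.
m = −d_i/d_o = −(-16.13)/(26.1) = +0.618.
The image is virtual, upright and reduced, on the same side as the object.

m = +0.618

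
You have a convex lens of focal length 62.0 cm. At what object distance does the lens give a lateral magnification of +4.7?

48.8 cm

m = −d_i/d_o ⇒ d_i = −m·d_o.
1/f = 1/d_o + 1/d_i = 1/d_o − 1/(m·d_o) = (1 − 1/m)/d_o, so d_o = f(1 − 1/m) = (62.00)(1 − 1/(+4.7)) = 48.8 cm.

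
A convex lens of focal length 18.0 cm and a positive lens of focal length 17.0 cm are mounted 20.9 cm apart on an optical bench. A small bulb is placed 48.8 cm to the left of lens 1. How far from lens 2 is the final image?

5.26 cm

Lens 1: 1/d_i1 = 1/f₁ − 1/d_o1 = 1/(18.0) − 1/(48.8) = 0.03506, so d_i1 = 28.52 cm.
The intermediate image is 28.52 cm to the right of lens 1, which lies 7.620 cm to the right of lens 2 — a virtual object — so d_o2 = −7.620 cm.
Lens 2: 1/d_i2 = 1/f₂ − 1/d_o2 = 1/(17.0) − 1/(-7.620) = 0.1901, so d_i2 = 5.26 cm.
The final image is real, 5.26 cm to the right of lens 2 (overall magnification ≈ -0.40).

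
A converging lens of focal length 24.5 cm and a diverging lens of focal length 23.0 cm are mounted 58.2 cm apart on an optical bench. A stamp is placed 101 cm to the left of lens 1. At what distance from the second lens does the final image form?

Lens 1: 1/d_i1 = 1/f₁ − 1/d_o1 = 1/(24.5) − 1/(101) = 0.03092, so d_i1 = 32.35 cm.
The intermediate image is 32.35 cm to the right of lens 1, which is 58.2 − (32.35) = 25.85 cm to the left of lens 2, so d_o2 = +25.85 cm.
Lens 2 is diverging, so f₂ = −23.0 cm.
Lens 2: 1/d_i2 = 1/f₂ − 1/d_o2 = 1/(-23.0) − 1/(25.85) = -0.08216, so d_i2 = -12.2 cm.
The final image is virtual, 12.2 cm to the left of lens 2 (overall magnification ≈ -0.15).

12.2 cm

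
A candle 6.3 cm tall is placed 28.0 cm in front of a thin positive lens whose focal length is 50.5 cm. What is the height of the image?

14.1 cm

1/d_i = 1/f − 1/d_o = 1/(50.50) − 1/(28.0) = -0.01591, so d_i = -62.84 cm.
m = −d_i/d_o = +2.244.
|h_i| = |m|·h_o = 2.244 × 6.3 = 14.1 cm. The image is virtual, upright and enlarged, on the same side as the object.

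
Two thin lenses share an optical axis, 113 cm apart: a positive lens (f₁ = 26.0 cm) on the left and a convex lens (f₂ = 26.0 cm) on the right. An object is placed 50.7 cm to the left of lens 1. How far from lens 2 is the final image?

Lens 1: 1/d_i1 = 1/f₁ − 1/d_o1 = 1/(26.0) − 1/(50.7) = 0.01874, so d_i1 = 53.37 cm.
The intermediate image is 53.37 cm to the right of lens 1, which is 113 − (53.37) = 59.63 cm to the left of lens 2, so d_o2 = +59.63 cm.
Lens 2: 1/d_i2 = 1/f₂ − 1/d_o2 = 1/(26.0) − 1/(59.63) = 0.02169, so d_i2 = 46.1 cm.
The final image is real, 46.1 cm to the right of lens 2 (overall magnification ≈ 0.81).

46.1 cm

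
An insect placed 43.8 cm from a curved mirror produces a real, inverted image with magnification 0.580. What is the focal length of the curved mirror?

f = 16.1 cm (concave)

m = −d_i/d_o ⇒ d_i = −m·d_o = −(-0.580)·(43.8) = 25.40 cm.
1/f = 1/d_o + 1/d_i = 1/(43.8) + 1/(25.40) = 0.06220, so f = 16.1 cm.
Since f is positive, the curved mirror is concave.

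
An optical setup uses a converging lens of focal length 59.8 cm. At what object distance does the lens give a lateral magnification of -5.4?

70.9 cm

m = −d_i/d_o ⇒ d_i = −m·d_o.
1/f = 1/d_o + 1/d_i = 1/d_o − 1/(m·d_o) = (1 − 1/m)/d_o, so d_o = f(1 − 1/m) = (59.80)(1 − 1/(-5.4)) = 70.9 cm.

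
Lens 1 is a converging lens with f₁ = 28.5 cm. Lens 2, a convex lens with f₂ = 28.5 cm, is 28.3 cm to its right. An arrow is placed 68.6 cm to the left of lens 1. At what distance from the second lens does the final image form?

11.9 cm

Lens 1: 1/d_i1 = 1/f₁ − 1/d_o1 = 1/(28.5) − 1/(68.6) = 0.02051, so d_i1 = 48.76 cm.
The intermediate image is 48.76 cm to the right of lens 1, which lies 20.46 cm to the right of lens 2 — a virtual object — so d_o2 = −20.46 cm.
Lens 2: 1/d_i2 = 1/f₂ − 1/d_o2 = 1/(28.5) − 1/(-20.46) = 0.08396, so d_i2 = 11.9 cm.
The final image is real, 11.9 cm to the right of lens 2 (overall magnification ≈ -0.41).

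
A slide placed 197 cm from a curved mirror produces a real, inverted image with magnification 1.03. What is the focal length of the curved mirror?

f = 100.0 cm (concave)

m = −d_i/d_o ⇒ d_i = −m·d_o = −(-1.03)·(197) = 202.9 cm.
1/f = 1/d_o + 1/d_i = 1/(197) + 1/(202.9) = 0.01000, so f = 100.0 cm.
Since f is positive, the curved mirror is concave.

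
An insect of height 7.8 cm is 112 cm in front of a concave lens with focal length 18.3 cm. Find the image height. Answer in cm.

For a concave lens, f = -18.3 cm.
1/d_i = 1/f − 1/d_o = 1/(-18.30) − 1/(112) = -0.06357, so d_i = -15.73 cm.
m = −d_i/d_o = +0.1404.
|h_i| = |m|·h_o = 0.1404 × 7.8 = 1.10 cm. The image is virtual, upright and reduced, on the same side as the object.

1.10 cm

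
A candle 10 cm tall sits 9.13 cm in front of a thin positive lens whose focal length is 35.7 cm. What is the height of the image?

1/d_i = 1/f − 1/d_o = 1/(35.70) − 1/(9.13) = -0.08152, so d_i = -12.27 cm.
m = −d_i/d_o = +1.344.
|h_i| = |m|·h_o = 1.344 × 10 = 13.4 cm. The image is virtual, upright and enlarged, on the same side as the object.

13.4 cm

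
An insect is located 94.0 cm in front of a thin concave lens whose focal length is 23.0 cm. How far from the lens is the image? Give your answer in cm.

18.5 cm

For a concave lens, f = -23.0 cm.
Thin-lens equation: 1/d_i = 1/f − 1/d_o = 1/(-23.00) − 1/(94.0) = -0.04348 − 0.01064 = -0.05412, so d_i = -18.5 cm.
The image is virtual, upright and reduced, on the same side as the object.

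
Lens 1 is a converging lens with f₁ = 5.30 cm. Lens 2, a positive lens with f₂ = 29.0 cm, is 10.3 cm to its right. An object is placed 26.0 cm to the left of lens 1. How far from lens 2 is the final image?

Lens 1: 1/d_i1 = 1/f₁ − 1/d_o1 = 1/(5.30) − 1/(26.0) = 0.1502, so d_i1 = 6.657 cm.
The intermediate image is 6.657 cm to the right of lens 1, which is 10.3 − (6.657) = 3.643 cm to the left of lens 2, so d_o2 = +3.643 cm.
Lens 2: 1/d_i2 = 1/f₂ − 1/d_o2 = 1/(29.0) − 1/(3.643) = -0.2400, so d_i2 = -4.17 cm.
The final image is virtual, 4.17 cm to the left of lens 2 (overall magnification ≈ -0.29).

4.17 cm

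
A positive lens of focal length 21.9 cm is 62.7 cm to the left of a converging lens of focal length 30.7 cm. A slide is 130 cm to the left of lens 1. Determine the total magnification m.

Lens 1: 1/d_i1 = 1/(21.9) − 1/(130) = 0.03797, so d_i1 = 26.34 cm; m₁ = −d_i1/d_o1 = -0.2026.
d_o2 = 62.7 − (26.34) = 36.36 cm.
Lens 2: 1/d_i2 = 1/(30.7) − 1/(36.36) = 0.005071, so d_i2 = 197.2 cm; m₂ = −d_i2/d_o2 = -5.424.
m = m₁·m₂ = (-0.2026)(-5.424) = +1.10.

m = +1.10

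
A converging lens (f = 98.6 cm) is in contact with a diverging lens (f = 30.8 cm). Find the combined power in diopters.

P₁ = 1/f₁ = 1/(0.986 m) = +1.014 D; P₂ = 1/f₂ = 1/(-0.308 m) = -3.247 D.
For thin lenses in contact, P = P₁ + P₂ = (+1.014) + (-3.247) = -2.23 D.

P = -2.23 D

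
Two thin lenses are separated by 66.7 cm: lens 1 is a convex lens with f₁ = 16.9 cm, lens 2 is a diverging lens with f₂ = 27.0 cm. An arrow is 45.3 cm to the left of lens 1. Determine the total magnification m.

Lens 1: 1/d_i1 = 1/(16.9) − 1/(45.3) = 0.03710, so d_i1 = 26.96 cm; m₁ = −d_i1/d_o1 = -0.5951.
d_o2 = 66.7 − (26.96) = 39.74 cm.
f₂ = −27.0 cm (diverging).
Lens 2: 1/d_i2 = 1/(-27.0) − 1/(39.74) = -0.06220, so d_i2 = -16.08 cm; m₂ = −d_i2/d_o2 = +0.4046.
m = m₁·m₂ = (-0.5951)(+0.4046) = -0.241.

m = -0.241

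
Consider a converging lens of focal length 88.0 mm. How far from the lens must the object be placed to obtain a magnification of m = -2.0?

m = −d_i/d_o ⇒ d_i = −m·d_o.
1/f = 1/d_o + 1/d_i = 1/d_o − 1/(m·d_o) = (1 − 1/m)/d_o, so d_o = f(1 − 1/m) = (88.00)(1 − 1/(-2.0)) = 132 mm.

132 mm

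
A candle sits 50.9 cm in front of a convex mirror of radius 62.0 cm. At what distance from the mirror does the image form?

f = R/2 = 62.0/2 = 31.00 cm; for a convex mirror, f = -31.00 cm.
Mirror equation: 1/v = 1/f − 1/u = 1/(-31.00) − 1/(50.9) = -0.03226 − 0.01965 = -0.05190, so v = -19.3 cm.
The image is virtual, upright and reduced, behind the mirror.

19.3 cm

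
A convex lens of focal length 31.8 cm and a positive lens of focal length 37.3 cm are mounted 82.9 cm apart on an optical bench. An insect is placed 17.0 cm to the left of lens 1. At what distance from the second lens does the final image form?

54.2 cm

Lens 1: 1/d_i1 = 1/f₁ − 1/d_o1 = 1/(31.8) − 1/(17.0) = -0.02738, so d_i1 = -36.53 cm.
The intermediate image is 36.53 cm to the left of lens 1 (virtual), which is 82.9 − (-36.53) = 119.4 cm to the left of lens 2, so d_o2 = +119.4 cm.
Lens 2: 1/d_i2 = 1/f₂ − 1/d_o2 = 1/(37.3) − 1/(119.4) = 0.01843, so d_i2 = 54.2 cm.
The final image is real, 54.2 cm to the right of lens 2 (overall magnification ≈ -0.98).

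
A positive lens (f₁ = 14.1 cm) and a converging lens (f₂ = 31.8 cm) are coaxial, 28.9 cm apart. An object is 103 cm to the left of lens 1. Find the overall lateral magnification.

Lens 1: 1/d_i1 = 1/(14.1) − 1/(103) = 0.06121, so d_i1 = 16.34 cm; m₁ = −d_i1/d_o1 = -0.1586.
d_o2 = 28.9 − (16.34) = 12.56 cm.
Lens 2: 1/d_i2 = 1/(31.8) − 1/(12.56) = -0.04817, so d_i2 = -20.76 cm; m₂ = −d_i2/d_o2 = +1.653.
m = m₁·m₂ = (-0.1586)(+1.653) = -0.262.

m = -0.262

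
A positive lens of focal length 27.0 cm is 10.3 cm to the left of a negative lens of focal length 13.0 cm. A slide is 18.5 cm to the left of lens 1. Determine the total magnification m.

Lens 1: 1/d_i1 = 1/(27.0) − 1/(18.5) = -0.01702, so d_i1 = -58.76 cm; m₁ = −d_i1/d_o1 = +3.176.
d_o2 = 10.3 − (-58.76) = 69.06 cm.
f₂ = −13.0 cm (diverging).
Lens 2: 1/d_i2 = 1/(-13.0) − 1/(69.06) = -0.09140, so d_i2 = -10.94 cm; m₂ = −d_i2/d_o2 = +0.1584.
m = m₁·m₂ = (+3.176)(+0.1584) = +0.503.

m = +0.503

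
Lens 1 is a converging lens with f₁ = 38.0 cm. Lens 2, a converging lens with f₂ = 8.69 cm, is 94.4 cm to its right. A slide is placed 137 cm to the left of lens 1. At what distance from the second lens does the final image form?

Lens 1: 1/d_i1 = 1/f₁ − 1/d_o1 = 1/(38.0) − 1/(137) = 0.01902, so d_i1 = 52.59 cm.
The intermediate image is 52.59 cm to the right of lens 1, which is 94.4 − (52.59) = 41.81 cm to the left of lens 2, so d_o2 = +41.81 cm.
Lens 2: 1/d_i2 = 1/f₂ − 1/d_o2 = 1/(8.69) − 1/(41.81) = 0.09116, so d_i2 = 11.0 cm.
The final image is real, 11.0 cm to the right of lens 2 (overall magnification ≈ 0.10).

11.0 cm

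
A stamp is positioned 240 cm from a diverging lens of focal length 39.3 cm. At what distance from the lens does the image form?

For a diverging lens, f = -39.3 cm.
Thin-lens equation: 1/v = 1/f − 1/u = 1/(-39.30) − 1/(240) = -0.02545 − 0.004167 = -0.02961, so v = -33.8 cm.
The image is virtual, upright and reduced, on the same side as the object.

33.8 cm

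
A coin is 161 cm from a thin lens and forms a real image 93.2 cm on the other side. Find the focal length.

Real image ⇒ d_i = +93.2 cm.
1/f = 1/d_o + 1/d_i = 1/(161) + 1/(93.2) = 0.01694, so f = 59.0 cm.
Since f is positive, the thin lens is converging.

f = 59.0 cm (converging)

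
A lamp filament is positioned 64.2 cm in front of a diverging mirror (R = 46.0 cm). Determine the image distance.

16.9 cm

f = R/2 = 46.0/2 = 23.00 cm; for a diverging mirror, f = -23.00 cm.
Mirror equation: 1/d_i = 1/f − 1/d_o = 1/(-23.00) − 1/(64.2) = -0.04348 − 0.01558 = -0.05905, so d_i = -16.9 cm.
The image is virtual, upright and reduced, behind the mirror.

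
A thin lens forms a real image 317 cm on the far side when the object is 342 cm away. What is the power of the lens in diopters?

P = +0.608 D

d_i = +317 cm.
1/f = 1/d_o + 1/d_i = 1/(342) + 1/(317) = 0.006079 cm⁻¹.
f = 164.5 cm = 1.645 m, so P = 1/f = +0.608 D.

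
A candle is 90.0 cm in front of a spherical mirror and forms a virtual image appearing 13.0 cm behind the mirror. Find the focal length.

f = -15.2 cm (convex)

Virtual image ⇒ d_i = −13.0 cm.
1/f = 1/d_o + 1/d_i = 1/(90.0) + 1/(-13.0) = -0.06581, so f = -15.2 cm.
Since f is negative, the spherical mirror is convex.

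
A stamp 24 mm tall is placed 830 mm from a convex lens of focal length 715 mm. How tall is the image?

149 mm

1/d_i = 1/f − 1/d_o = 1/(715.0) − 1/(830) = 0.0001938, so d_i = 5160 mm.
m = −d_i/d_o = -6.217.
|h_i| = |m|·h_o = 6.217 × 24 = 149 mm. The image is real, inverted and enlarged, on the far side of the lens.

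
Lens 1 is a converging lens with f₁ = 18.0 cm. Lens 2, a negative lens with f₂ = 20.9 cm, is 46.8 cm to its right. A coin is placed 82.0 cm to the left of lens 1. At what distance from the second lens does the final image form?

11.1 cm

Lens 1: 1/d_i1 = 1/f₁ − 1/d_o1 = 1/(18.0) − 1/(82.0) = 0.04336, so d_i1 = 23.06 cm.
The intermediate image is 23.06 cm to the right of lens 1, which is 46.8 − (23.06) = 23.74 cm to the left of lens 2, so d_o2 = +23.74 cm.
Lens 2 is diverging, so f₂ = −20.9 cm.
Lens 2: 1/d_i2 = 1/f₂ − 1/d_o2 = 1/(-20.9) − 1/(23.74) = -0.08997, so d_i2 = -11.1 cm.
The final image is virtual, 11.1 cm to the left of lens 2 (overall magnification ≈ -0.13).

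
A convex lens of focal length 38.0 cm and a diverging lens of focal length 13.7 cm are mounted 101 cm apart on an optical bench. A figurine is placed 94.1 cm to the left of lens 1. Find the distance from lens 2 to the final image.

Lens 1: 1/d_i1 = 1/f₁ − 1/d_o1 = 1/(38.0) − 1/(94.1) = 0.01569, so d_i1 = 63.74 cm.
The intermediate image is 63.74 cm to the right of lens 1, which is 101 − (63.74) = 37.26 cm to the left of lens 2, so d_o2 = +37.26 cm.
Lens 2 is diverging, so f₂ = −13.7 cm.
Lens 2: 1/d_i2 = 1/f₂ − 1/d_o2 = 1/(-13.7) − 1/(37.26) = -0.09983, so d_i2 = -10.0 cm.
The final image is virtual, 10.0 cm to the left of lens 2 (overall magnification ≈ -0.18).

10.0 cm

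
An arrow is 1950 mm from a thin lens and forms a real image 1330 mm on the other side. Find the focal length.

f = 791 mm (converging)

Real image ⇒ d_i = +1330 mm.
1/f = 1/d_o + 1/d_i = 1/(1950) + 1/(1330) = 0.001265, so f = 791 mm.
Since f is positive, the thin lens is converging.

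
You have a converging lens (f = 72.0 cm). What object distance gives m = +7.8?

62.8 cm

m = −d_i/d_o ⇒ d_i = −m·d_o.
1/f = 1/d_o + 1/d_i = 1/d_o − 1/(m·d_o) = (1 − 1/m)/d_o, so d_o = f(1 − 1/m) = (72.00)(1 − 1/(+7.8)) = 62.8 cm.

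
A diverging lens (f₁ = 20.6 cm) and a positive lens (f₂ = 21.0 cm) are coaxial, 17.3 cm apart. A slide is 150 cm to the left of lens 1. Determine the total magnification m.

m = -0.176

f₁ = −20.6 cm (diverging).
Lens 1: 1/d_i1 = 1/(-20.6) − 1/(150) = -0.05521, so d_i1 = -18.11 cm; m₁ = −d_i1/d_o1 = +0.1207.
d_o2 = 17.3 − (-18.11) = 35.41 cm.
Lens 2: 1/d_i2 = 1/(21.0) − 1/(35.41) = 0.01938, so d_i2 = 51.60 cm; m₂ = −d_i2/d_o2 = -1.457.
m = m₁·m₂ = (+0.1207)(-1.457) = -0.176.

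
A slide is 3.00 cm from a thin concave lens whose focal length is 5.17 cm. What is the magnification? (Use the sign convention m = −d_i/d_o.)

For a concave lens, f = -5.17 cm.
1/d_i = 1/f − 1/d_o = 1/(-5.170) − 1/(3.00) = -0.5268, so d_i = -1.898 cm.
m = −d_i/d_o = −(-1.898)/(3.00) = +0.633.
The image is virtual, upright and reduced, on the same side as the object.

m = +0.633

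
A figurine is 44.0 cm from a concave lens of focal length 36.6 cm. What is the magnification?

m = +0.454

For a concave lens, f = -36.6 cm.
1/d_i = 1/f − 1/d_o = 1/(-36.60) − 1/(44.0) = -0.05005, so d_i = -19.98 cm.
m = −d_i/d_o = −(-19.98)/(44.0) = +0.454.
The image is virtual, upright and reduced, on the same side as the object.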